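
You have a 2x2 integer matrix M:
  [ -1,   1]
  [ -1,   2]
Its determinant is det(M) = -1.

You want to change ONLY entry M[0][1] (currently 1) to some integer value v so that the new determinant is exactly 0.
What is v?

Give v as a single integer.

Answer: 2

Derivation:
det is linear in entry M[0][1]: det = old_det + (v - 1) * C_01
Cofactor C_01 = 1
Want det = 0: -1 + (v - 1) * 1 = 0
  (v - 1) = 1 / 1 = 1
  v = 1 + (1) = 2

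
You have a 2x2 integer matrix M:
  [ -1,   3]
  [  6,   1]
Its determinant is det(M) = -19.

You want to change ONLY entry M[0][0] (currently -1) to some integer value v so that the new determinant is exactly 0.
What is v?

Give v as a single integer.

Answer: 18

Derivation:
det is linear in entry M[0][0]: det = old_det + (v - -1) * C_00
Cofactor C_00 = 1
Want det = 0: -19 + (v - -1) * 1 = 0
  (v - -1) = 19 / 1 = 19
  v = -1 + (19) = 18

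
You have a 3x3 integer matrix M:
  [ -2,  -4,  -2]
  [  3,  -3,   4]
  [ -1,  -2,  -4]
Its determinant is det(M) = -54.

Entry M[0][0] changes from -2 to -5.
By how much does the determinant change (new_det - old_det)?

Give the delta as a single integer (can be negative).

Cofactor C_00 = 20
Entry delta = -5 - -2 = -3
Det delta = entry_delta * cofactor = -3 * 20 = -60

Answer: -60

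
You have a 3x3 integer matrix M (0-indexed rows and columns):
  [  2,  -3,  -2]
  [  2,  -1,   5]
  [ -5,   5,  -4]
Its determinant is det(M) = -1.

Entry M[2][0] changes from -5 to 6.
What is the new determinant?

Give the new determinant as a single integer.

det is linear in row 2: changing M[2][0] by delta changes det by delta * cofactor(2,0).
Cofactor C_20 = (-1)^(2+0) * minor(2,0) = -17
Entry delta = 6 - -5 = 11
Det delta = 11 * -17 = -187
New det = -1 + -187 = -188

Answer: -188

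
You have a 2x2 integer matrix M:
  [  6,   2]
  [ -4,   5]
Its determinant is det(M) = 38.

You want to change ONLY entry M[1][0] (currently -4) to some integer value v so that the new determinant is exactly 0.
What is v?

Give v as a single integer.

det is linear in entry M[1][0]: det = old_det + (v - -4) * C_10
Cofactor C_10 = -2
Want det = 0: 38 + (v - -4) * -2 = 0
  (v - -4) = -38 / -2 = 19
  v = -4 + (19) = 15

Answer: 15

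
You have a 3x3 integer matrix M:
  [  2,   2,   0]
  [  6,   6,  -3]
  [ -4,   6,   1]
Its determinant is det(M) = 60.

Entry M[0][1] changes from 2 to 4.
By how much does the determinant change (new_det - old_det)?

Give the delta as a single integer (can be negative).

Answer: 12

Derivation:
Cofactor C_01 = 6
Entry delta = 4 - 2 = 2
Det delta = entry_delta * cofactor = 2 * 6 = 12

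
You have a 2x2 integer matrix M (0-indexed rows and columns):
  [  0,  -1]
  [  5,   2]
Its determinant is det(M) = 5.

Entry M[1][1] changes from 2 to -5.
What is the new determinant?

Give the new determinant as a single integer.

det is linear in row 1: changing M[1][1] by delta changes det by delta * cofactor(1,1).
Cofactor C_11 = (-1)^(1+1) * minor(1,1) = 0
Entry delta = -5 - 2 = -7
Det delta = -7 * 0 = 0
New det = 5 + 0 = 5

Answer: 5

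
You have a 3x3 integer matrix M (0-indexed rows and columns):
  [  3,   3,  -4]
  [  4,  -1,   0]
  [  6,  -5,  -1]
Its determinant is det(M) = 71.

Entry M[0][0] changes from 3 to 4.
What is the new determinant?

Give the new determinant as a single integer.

det is linear in row 0: changing M[0][0] by delta changes det by delta * cofactor(0,0).
Cofactor C_00 = (-1)^(0+0) * minor(0,0) = 1
Entry delta = 4 - 3 = 1
Det delta = 1 * 1 = 1
New det = 71 + 1 = 72

Answer: 72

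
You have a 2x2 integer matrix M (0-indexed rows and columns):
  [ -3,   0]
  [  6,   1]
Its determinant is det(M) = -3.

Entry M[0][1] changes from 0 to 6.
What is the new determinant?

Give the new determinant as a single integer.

det is linear in row 0: changing M[0][1] by delta changes det by delta * cofactor(0,1).
Cofactor C_01 = (-1)^(0+1) * minor(0,1) = -6
Entry delta = 6 - 0 = 6
Det delta = 6 * -6 = -36
New det = -3 + -36 = -39

Answer: -39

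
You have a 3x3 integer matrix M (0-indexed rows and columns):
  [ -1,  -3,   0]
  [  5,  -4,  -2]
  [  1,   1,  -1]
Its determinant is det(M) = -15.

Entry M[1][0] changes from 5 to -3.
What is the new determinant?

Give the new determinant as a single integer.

Answer: 9

Derivation:
det is linear in row 1: changing M[1][0] by delta changes det by delta * cofactor(1,0).
Cofactor C_10 = (-1)^(1+0) * minor(1,0) = -3
Entry delta = -3 - 5 = -8
Det delta = -8 * -3 = 24
New det = -15 + 24 = 9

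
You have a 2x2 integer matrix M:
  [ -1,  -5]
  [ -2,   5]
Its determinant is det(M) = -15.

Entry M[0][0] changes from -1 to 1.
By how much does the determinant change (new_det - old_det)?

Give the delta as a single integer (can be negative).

Cofactor C_00 = 5
Entry delta = 1 - -1 = 2
Det delta = entry_delta * cofactor = 2 * 5 = 10

Answer: 10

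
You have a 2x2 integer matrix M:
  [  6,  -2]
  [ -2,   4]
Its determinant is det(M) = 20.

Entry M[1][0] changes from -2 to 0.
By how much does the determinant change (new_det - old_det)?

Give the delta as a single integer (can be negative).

Cofactor C_10 = 2
Entry delta = 0 - -2 = 2
Det delta = entry_delta * cofactor = 2 * 2 = 4

Answer: 4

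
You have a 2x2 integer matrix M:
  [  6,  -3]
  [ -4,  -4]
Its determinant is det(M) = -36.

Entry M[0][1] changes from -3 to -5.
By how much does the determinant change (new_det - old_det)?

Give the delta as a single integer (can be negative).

Cofactor C_01 = 4
Entry delta = -5 - -3 = -2
Det delta = entry_delta * cofactor = -2 * 4 = -8

Answer: -8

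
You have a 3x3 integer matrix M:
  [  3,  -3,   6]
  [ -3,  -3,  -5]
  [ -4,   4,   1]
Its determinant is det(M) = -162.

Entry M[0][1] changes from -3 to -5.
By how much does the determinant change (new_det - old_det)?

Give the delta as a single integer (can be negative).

Answer: -46

Derivation:
Cofactor C_01 = 23
Entry delta = -5 - -3 = -2
Det delta = entry_delta * cofactor = -2 * 23 = -46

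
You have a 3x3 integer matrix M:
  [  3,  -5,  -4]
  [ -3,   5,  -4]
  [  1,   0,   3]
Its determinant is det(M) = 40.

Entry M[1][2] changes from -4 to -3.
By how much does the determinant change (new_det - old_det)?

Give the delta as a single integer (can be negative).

Cofactor C_12 = -5
Entry delta = -3 - -4 = 1
Det delta = entry_delta * cofactor = 1 * -5 = -5

Answer: -5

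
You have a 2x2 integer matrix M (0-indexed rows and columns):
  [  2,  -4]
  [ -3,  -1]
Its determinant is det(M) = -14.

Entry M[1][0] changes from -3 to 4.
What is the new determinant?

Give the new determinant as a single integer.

det is linear in row 1: changing M[1][0] by delta changes det by delta * cofactor(1,0).
Cofactor C_10 = (-1)^(1+0) * minor(1,0) = 4
Entry delta = 4 - -3 = 7
Det delta = 7 * 4 = 28
New det = -14 + 28 = 14

Answer: 14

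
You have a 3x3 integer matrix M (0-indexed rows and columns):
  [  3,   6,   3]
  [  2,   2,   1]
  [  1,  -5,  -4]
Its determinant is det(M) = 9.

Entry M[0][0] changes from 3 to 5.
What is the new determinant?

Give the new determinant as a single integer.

det is linear in row 0: changing M[0][0] by delta changes det by delta * cofactor(0,0).
Cofactor C_00 = (-1)^(0+0) * minor(0,0) = -3
Entry delta = 5 - 3 = 2
Det delta = 2 * -3 = -6
New det = 9 + -6 = 3

Answer: 3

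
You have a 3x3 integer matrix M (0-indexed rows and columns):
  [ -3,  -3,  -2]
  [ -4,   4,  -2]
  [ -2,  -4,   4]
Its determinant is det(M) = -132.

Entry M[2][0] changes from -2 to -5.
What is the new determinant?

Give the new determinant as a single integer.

Answer: -174

Derivation:
det is linear in row 2: changing M[2][0] by delta changes det by delta * cofactor(2,0).
Cofactor C_20 = (-1)^(2+0) * minor(2,0) = 14
Entry delta = -5 - -2 = -3
Det delta = -3 * 14 = -42
New det = -132 + -42 = -174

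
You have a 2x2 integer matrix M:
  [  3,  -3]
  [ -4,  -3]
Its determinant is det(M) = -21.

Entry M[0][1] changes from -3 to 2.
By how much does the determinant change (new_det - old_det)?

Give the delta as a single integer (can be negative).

Cofactor C_01 = 4
Entry delta = 2 - -3 = 5
Det delta = entry_delta * cofactor = 5 * 4 = 20

Answer: 20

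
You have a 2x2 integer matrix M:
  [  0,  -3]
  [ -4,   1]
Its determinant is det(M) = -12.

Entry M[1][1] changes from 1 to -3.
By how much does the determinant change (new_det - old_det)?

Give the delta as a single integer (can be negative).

Cofactor C_11 = 0
Entry delta = -3 - 1 = -4
Det delta = entry_delta * cofactor = -4 * 0 = 0

Answer: 0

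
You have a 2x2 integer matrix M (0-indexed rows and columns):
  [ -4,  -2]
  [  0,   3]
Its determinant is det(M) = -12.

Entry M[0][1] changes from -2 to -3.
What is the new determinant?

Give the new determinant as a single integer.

Answer: -12

Derivation:
det is linear in row 0: changing M[0][1] by delta changes det by delta * cofactor(0,1).
Cofactor C_01 = (-1)^(0+1) * minor(0,1) = 0
Entry delta = -3 - -2 = -1
Det delta = -1 * 0 = 0
New det = -12 + 0 = -12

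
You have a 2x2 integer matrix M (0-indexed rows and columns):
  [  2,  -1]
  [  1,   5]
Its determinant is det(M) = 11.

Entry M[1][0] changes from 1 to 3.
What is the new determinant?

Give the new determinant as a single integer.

det is linear in row 1: changing M[1][0] by delta changes det by delta * cofactor(1,0).
Cofactor C_10 = (-1)^(1+0) * minor(1,0) = 1
Entry delta = 3 - 1 = 2
Det delta = 2 * 1 = 2
New det = 11 + 2 = 13

Answer: 13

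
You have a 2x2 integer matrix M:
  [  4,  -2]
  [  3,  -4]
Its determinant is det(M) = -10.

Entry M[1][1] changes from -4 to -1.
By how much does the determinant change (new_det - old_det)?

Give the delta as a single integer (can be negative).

Answer: 12

Derivation:
Cofactor C_11 = 4
Entry delta = -1 - -4 = 3
Det delta = entry_delta * cofactor = 3 * 4 = 12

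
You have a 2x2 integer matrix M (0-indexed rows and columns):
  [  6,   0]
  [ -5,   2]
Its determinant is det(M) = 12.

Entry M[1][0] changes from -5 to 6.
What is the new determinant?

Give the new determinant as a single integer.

Answer: 12

Derivation:
det is linear in row 1: changing M[1][0] by delta changes det by delta * cofactor(1,0).
Cofactor C_10 = (-1)^(1+0) * minor(1,0) = 0
Entry delta = 6 - -5 = 11
Det delta = 11 * 0 = 0
New det = 12 + 0 = 12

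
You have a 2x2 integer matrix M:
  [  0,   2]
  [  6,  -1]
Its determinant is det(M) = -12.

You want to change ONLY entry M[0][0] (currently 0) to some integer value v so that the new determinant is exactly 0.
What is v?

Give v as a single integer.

det is linear in entry M[0][0]: det = old_det + (v - 0) * C_00
Cofactor C_00 = -1
Want det = 0: -12 + (v - 0) * -1 = 0
  (v - 0) = 12 / -1 = -12
  v = 0 + (-12) = -12

Answer: -12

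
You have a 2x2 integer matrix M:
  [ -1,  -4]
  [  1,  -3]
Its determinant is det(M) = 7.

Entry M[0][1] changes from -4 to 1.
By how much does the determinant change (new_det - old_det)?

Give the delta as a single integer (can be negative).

Cofactor C_01 = -1
Entry delta = 1 - -4 = 5
Det delta = entry_delta * cofactor = 5 * -1 = -5

Answer: -5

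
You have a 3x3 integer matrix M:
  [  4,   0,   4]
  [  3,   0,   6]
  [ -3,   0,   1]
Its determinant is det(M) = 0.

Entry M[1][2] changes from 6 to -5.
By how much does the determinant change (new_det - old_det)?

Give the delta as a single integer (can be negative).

Answer: 0

Derivation:
Cofactor C_12 = 0
Entry delta = -5 - 6 = -11
Det delta = entry_delta * cofactor = -11 * 0 = 0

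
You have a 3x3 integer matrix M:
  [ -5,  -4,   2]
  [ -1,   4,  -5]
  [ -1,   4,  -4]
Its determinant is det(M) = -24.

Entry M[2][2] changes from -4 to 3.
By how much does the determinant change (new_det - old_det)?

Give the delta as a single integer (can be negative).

Answer: -168

Derivation:
Cofactor C_22 = -24
Entry delta = 3 - -4 = 7
Det delta = entry_delta * cofactor = 7 * -24 = -168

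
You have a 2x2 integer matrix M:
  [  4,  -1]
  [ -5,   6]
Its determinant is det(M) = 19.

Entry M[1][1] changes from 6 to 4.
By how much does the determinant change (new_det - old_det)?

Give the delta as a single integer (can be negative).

Answer: -8

Derivation:
Cofactor C_11 = 4
Entry delta = 4 - 6 = -2
Det delta = entry_delta * cofactor = -2 * 4 = -8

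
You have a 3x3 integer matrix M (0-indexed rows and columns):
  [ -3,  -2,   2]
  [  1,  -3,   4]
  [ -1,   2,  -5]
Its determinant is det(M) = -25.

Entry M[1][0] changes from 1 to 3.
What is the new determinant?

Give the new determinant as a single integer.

Answer: -37

Derivation:
det is linear in row 1: changing M[1][0] by delta changes det by delta * cofactor(1,0).
Cofactor C_10 = (-1)^(1+0) * minor(1,0) = -6
Entry delta = 3 - 1 = 2
Det delta = 2 * -6 = -12
New det = -25 + -12 = -37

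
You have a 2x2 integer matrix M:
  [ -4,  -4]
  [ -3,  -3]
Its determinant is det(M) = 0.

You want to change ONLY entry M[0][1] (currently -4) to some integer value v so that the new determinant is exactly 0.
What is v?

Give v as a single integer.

Answer: -4

Derivation:
det is linear in entry M[0][1]: det = old_det + (v - -4) * C_01
Cofactor C_01 = 3
Want det = 0: 0 + (v - -4) * 3 = 0
  (v - -4) = 0 / 3 = 0
  v = -4 + (0) = -4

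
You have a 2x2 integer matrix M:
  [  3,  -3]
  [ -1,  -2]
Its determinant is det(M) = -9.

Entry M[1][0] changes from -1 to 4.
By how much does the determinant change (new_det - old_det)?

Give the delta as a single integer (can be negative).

Answer: 15

Derivation:
Cofactor C_10 = 3
Entry delta = 4 - -1 = 5
Det delta = entry_delta * cofactor = 5 * 3 = 15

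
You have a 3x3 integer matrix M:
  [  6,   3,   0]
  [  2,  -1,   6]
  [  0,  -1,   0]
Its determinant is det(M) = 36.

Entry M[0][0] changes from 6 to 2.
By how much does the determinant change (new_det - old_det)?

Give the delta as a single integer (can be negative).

Cofactor C_00 = 6
Entry delta = 2 - 6 = -4
Det delta = entry_delta * cofactor = -4 * 6 = -24

Answer: -24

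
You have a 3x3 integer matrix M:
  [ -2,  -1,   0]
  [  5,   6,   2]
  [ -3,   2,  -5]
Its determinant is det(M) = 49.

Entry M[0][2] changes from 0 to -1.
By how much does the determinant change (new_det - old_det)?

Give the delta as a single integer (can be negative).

Cofactor C_02 = 28
Entry delta = -1 - 0 = -1
Det delta = entry_delta * cofactor = -1 * 28 = -28

Answer: -28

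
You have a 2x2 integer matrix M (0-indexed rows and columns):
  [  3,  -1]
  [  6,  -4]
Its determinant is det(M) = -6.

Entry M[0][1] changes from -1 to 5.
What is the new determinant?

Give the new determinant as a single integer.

det is linear in row 0: changing M[0][1] by delta changes det by delta * cofactor(0,1).
Cofactor C_01 = (-1)^(0+1) * minor(0,1) = -6
Entry delta = 5 - -1 = 6
Det delta = 6 * -6 = -36
New det = -6 + -36 = -42

Answer: -42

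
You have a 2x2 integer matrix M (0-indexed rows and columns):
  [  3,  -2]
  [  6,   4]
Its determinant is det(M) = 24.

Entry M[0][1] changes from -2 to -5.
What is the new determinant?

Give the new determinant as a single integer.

det is linear in row 0: changing M[0][1] by delta changes det by delta * cofactor(0,1).
Cofactor C_01 = (-1)^(0+1) * minor(0,1) = -6
Entry delta = -5 - -2 = -3
Det delta = -3 * -6 = 18
New det = 24 + 18 = 42

Answer: 42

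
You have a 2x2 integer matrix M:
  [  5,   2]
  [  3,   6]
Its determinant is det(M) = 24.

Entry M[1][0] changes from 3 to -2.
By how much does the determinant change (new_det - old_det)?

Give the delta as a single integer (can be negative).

Cofactor C_10 = -2
Entry delta = -2 - 3 = -5
Det delta = entry_delta * cofactor = -5 * -2 = 10

Answer: 10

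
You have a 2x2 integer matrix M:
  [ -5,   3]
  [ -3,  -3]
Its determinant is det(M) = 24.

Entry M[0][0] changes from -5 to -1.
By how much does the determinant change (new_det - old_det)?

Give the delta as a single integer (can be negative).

Cofactor C_00 = -3
Entry delta = -1 - -5 = 4
Det delta = entry_delta * cofactor = 4 * -3 = -12

Answer: -12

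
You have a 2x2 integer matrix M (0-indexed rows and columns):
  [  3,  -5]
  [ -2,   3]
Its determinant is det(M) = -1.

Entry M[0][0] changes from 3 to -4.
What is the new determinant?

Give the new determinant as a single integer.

Answer: -22

Derivation:
det is linear in row 0: changing M[0][0] by delta changes det by delta * cofactor(0,0).
Cofactor C_00 = (-1)^(0+0) * minor(0,0) = 3
Entry delta = -4 - 3 = -7
Det delta = -7 * 3 = -21
New det = -1 + -21 = -22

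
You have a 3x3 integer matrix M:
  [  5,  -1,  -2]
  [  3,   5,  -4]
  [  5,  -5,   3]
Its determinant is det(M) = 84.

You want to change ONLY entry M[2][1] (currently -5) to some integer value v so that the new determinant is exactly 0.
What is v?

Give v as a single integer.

det is linear in entry M[2][1]: det = old_det + (v - -5) * C_21
Cofactor C_21 = 14
Want det = 0: 84 + (v - -5) * 14 = 0
  (v - -5) = -84 / 14 = -6
  v = -5 + (-6) = -11

Answer: -11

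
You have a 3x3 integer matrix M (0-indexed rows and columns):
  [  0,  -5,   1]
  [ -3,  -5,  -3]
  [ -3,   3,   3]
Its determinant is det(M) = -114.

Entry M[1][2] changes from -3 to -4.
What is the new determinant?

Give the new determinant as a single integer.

Answer: -129

Derivation:
det is linear in row 1: changing M[1][2] by delta changes det by delta * cofactor(1,2).
Cofactor C_12 = (-1)^(1+2) * minor(1,2) = 15
Entry delta = -4 - -3 = -1
Det delta = -1 * 15 = -15
New det = -114 + -15 = -129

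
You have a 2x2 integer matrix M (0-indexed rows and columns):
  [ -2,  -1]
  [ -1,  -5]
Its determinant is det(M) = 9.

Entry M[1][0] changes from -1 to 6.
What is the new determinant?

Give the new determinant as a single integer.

det is linear in row 1: changing M[1][0] by delta changes det by delta * cofactor(1,0).
Cofactor C_10 = (-1)^(1+0) * minor(1,0) = 1
Entry delta = 6 - -1 = 7
Det delta = 7 * 1 = 7
New det = 9 + 7 = 16

Answer: 16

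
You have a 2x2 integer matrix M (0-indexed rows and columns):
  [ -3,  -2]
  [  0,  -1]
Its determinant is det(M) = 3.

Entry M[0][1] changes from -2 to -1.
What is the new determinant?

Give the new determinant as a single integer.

det is linear in row 0: changing M[0][1] by delta changes det by delta * cofactor(0,1).
Cofactor C_01 = (-1)^(0+1) * minor(0,1) = 0
Entry delta = -1 - -2 = 1
Det delta = 1 * 0 = 0
New det = 3 + 0 = 3

Answer: 3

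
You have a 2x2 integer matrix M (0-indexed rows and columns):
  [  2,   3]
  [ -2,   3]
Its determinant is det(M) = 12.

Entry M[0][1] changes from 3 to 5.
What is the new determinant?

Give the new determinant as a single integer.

det is linear in row 0: changing M[0][1] by delta changes det by delta * cofactor(0,1).
Cofactor C_01 = (-1)^(0+1) * minor(0,1) = 2
Entry delta = 5 - 3 = 2
Det delta = 2 * 2 = 4
New det = 12 + 4 = 16

Answer: 16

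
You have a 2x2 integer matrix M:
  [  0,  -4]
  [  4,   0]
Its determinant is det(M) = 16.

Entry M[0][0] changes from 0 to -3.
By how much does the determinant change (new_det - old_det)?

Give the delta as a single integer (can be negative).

Cofactor C_00 = 0
Entry delta = -3 - 0 = -3
Det delta = entry_delta * cofactor = -3 * 0 = 0

Answer: 0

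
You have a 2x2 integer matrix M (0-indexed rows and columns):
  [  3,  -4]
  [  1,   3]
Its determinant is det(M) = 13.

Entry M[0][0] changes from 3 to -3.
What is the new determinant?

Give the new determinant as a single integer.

det is linear in row 0: changing M[0][0] by delta changes det by delta * cofactor(0,0).
Cofactor C_00 = (-1)^(0+0) * minor(0,0) = 3
Entry delta = -3 - 3 = -6
Det delta = -6 * 3 = -18
New det = 13 + -18 = -5

Answer: -5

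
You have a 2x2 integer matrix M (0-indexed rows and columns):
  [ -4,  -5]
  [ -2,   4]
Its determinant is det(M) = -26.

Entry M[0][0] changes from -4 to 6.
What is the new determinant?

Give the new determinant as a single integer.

det is linear in row 0: changing M[0][0] by delta changes det by delta * cofactor(0,0).
Cofactor C_00 = (-1)^(0+0) * minor(0,0) = 4
Entry delta = 6 - -4 = 10
Det delta = 10 * 4 = 40
New det = -26 + 40 = 14

Answer: 14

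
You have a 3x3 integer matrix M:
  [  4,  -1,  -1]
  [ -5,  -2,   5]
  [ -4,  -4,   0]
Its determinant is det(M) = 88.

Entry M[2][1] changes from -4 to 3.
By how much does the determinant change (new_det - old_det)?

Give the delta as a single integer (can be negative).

Cofactor C_21 = -15
Entry delta = 3 - -4 = 7
Det delta = entry_delta * cofactor = 7 * -15 = -105

Answer: -105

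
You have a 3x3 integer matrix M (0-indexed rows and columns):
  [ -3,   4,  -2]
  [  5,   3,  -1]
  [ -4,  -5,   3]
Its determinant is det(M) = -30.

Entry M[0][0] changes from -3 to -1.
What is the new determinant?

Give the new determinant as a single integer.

Answer: -22

Derivation:
det is linear in row 0: changing M[0][0] by delta changes det by delta * cofactor(0,0).
Cofactor C_00 = (-1)^(0+0) * minor(0,0) = 4
Entry delta = -1 - -3 = 2
Det delta = 2 * 4 = 8
New det = -30 + 8 = -22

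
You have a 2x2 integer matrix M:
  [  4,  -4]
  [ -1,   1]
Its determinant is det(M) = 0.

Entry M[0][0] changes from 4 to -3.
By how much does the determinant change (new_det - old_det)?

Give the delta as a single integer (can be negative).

Answer: -7

Derivation:
Cofactor C_00 = 1
Entry delta = -3 - 4 = -7
Det delta = entry_delta * cofactor = -7 * 1 = -7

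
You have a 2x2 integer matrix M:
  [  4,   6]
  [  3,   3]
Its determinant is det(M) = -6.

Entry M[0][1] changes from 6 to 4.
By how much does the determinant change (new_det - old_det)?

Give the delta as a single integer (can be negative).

Answer: 6

Derivation:
Cofactor C_01 = -3
Entry delta = 4 - 6 = -2
Det delta = entry_delta * cofactor = -2 * -3 = 6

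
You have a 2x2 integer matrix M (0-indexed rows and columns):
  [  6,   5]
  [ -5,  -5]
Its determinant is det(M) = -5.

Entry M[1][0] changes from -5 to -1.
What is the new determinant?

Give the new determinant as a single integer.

Answer: -25

Derivation:
det is linear in row 1: changing M[1][0] by delta changes det by delta * cofactor(1,0).
Cofactor C_10 = (-1)^(1+0) * minor(1,0) = -5
Entry delta = -1 - -5 = 4
Det delta = 4 * -5 = -20
New det = -5 + -20 = -25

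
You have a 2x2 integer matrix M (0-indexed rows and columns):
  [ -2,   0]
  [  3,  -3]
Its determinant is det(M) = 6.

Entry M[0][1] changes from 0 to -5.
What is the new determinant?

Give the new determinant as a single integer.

Answer: 21

Derivation:
det is linear in row 0: changing M[0][1] by delta changes det by delta * cofactor(0,1).
Cofactor C_01 = (-1)^(0+1) * minor(0,1) = -3
Entry delta = -5 - 0 = -5
Det delta = -5 * -3 = 15
New det = 6 + 15 = 21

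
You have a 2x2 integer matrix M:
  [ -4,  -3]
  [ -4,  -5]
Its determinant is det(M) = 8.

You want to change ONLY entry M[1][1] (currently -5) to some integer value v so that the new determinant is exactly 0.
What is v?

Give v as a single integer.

Answer: -3

Derivation:
det is linear in entry M[1][1]: det = old_det + (v - -5) * C_11
Cofactor C_11 = -4
Want det = 0: 8 + (v - -5) * -4 = 0
  (v - -5) = -8 / -4 = 2
  v = -5 + (2) = -3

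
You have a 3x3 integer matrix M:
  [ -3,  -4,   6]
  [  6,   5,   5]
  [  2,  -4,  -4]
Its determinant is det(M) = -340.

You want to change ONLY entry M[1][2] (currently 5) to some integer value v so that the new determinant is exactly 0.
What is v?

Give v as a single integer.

Answer: -12

Derivation:
det is linear in entry M[1][2]: det = old_det + (v - 5) * C_12
Cofactor C_12 = -20
Want det = 0: -340 + (v - 5) * -20 = 0
  (v - 5) = 340 / -20 = -17
  v = 5 + (-17) = -12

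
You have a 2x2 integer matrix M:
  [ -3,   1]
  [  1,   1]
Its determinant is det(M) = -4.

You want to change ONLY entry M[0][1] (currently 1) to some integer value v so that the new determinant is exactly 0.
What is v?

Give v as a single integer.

det is linear in entry M[0][1]: det = old_det + (v - 1) * C_01
Cofactor C_01 = -1
Want det = 0: -4 + (v - 1) * -1 = 0
  (v - 1) = 4 / -1 = -4
  v = 1 + (-4) = -3

Answer: -3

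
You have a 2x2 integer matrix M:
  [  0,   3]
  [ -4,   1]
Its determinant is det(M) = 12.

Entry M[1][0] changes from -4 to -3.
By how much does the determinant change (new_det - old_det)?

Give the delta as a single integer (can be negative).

Cofactor C_10 = -3
Entry delta = -3 - -4 = 1
Det delta = entry_delta * cofactor = 1 * -3 = -3

Answer: -3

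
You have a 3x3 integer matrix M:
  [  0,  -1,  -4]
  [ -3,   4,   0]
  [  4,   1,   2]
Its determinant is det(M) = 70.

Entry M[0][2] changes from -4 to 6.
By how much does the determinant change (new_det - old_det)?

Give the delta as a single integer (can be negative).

Answer: -190

Derivation:
Cofactor C_02 = -19
Entry delta = 6 - -4 = 10
Det delta = entry_delta * cofactor = 10 * -19 = -190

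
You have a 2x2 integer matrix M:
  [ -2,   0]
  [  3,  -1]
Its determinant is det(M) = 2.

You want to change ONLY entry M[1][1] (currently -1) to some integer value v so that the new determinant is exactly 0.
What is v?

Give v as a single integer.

det is linear in entry M[1][1]: det = old_det + (v - -1) * C_11
Cofactor C_11 = -2
Want det = 0: 2 + (v - -1) * -2 = 0
  (v - -1) = -2 / -2 = 1
  v = -1 + (1) = 0

Answer: 0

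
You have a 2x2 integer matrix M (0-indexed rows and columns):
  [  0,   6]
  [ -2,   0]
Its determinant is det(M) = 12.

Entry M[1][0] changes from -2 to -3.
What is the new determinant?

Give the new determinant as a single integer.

Answer: 18

Derivation:
det is linear in row 1: changing M[1][0] by delta changes det by delta * cofactor(1,0).
Cofactor C_10 = (-1)^(1+0) * minor(1,0) = -6
Entry delta = -3 - -2 = -1
Det delta = -1 * -6 = 6
New det = 12 + 6 = 18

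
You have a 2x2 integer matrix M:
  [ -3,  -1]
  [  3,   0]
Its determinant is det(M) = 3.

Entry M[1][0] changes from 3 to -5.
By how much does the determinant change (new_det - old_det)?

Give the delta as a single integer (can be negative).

Answer: -8

Derivation:
Cofactor C_10 = 1
Entry delta = -5 - 3 = -8
Det delta = entry_delta * cofactor = -8 * 1 = -8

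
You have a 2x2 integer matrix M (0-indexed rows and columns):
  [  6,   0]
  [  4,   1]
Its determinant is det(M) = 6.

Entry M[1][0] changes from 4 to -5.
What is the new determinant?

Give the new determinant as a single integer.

Answer: 6

Derivation:
det is linear in row 1: changing M[1][0] by delta changes det by delta * cofactor(1,0).
Cofactor C_10 = (-1)^(1+0) * minor(1,0) = 0
Entry delta = -5 - 4 = -9
Det delta = -9 * 0 = 0
New det = 6 + 0 = 6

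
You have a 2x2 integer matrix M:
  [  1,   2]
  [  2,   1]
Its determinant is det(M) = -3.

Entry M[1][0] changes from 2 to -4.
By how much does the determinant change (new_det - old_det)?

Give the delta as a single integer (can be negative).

Cofactor C_10 = -2
Entry delta = -4 - 2 = -6
Det delta = entry_delta * cofactor = -6 * -2 = 12

Answer: 12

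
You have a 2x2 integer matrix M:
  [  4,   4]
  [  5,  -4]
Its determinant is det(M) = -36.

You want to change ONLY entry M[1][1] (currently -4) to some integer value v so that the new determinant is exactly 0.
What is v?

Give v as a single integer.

det is linear in entry M[1][1]: det = old_det + (v - -4) * C_11
Cofactor C_11 = 4
Want det = 0: -36 + (v - -4) * 4 = 0
  (v - -4) = 36 / 4 = 9
  v = -4 + (9) = 5

Answer: 5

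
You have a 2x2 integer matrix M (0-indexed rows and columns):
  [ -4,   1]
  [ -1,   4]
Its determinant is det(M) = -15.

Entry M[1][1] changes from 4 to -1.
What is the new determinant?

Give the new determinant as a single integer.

det is linear in row 1: changing M[1][1] by delta changes det by delta * cofactor(1,1).
Cofactor C_11 = (-1)^(1+1) * minor(1,1) = -4
Entry delta = -1 - 4 = -5
Det delta = -5 * -4 = 20
New det = -15 + 20 = 5

Answer: 5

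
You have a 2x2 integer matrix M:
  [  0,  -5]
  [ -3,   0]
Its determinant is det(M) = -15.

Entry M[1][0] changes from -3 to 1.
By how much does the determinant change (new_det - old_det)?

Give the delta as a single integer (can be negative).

Answer: 20

Derivation:
Cofactor C_10 = 5
Entry delta = 1 - -3 = 4
Det delta = entry_delta * cofactor = 4 * 5 = 20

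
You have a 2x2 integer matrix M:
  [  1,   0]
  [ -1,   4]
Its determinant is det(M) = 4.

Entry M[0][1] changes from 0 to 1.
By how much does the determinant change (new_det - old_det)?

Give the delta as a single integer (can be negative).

Answer: 1

Derivation:
Cofactor C_01 = 1
Entry delta = 1 - 0 = 1
Det delta = entry_delta * cofactor = 1 * 1 = 1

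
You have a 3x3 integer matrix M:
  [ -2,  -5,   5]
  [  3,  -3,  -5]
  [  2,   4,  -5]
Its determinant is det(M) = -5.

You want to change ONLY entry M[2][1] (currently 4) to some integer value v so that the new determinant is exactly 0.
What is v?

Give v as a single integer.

det is linear in entry M[2][1]: det = old_det + (v - 4) * C_21
Cofactor C_21 = 5
Want det = 0: -5 + (v - 4) * 5 = 0
  (v - 4) = 5 / 5 = 1
  v = 4 + (1) = 5

Answer: 5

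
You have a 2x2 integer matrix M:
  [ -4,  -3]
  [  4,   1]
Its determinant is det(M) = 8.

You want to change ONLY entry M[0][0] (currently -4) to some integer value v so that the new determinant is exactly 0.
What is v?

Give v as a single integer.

det is linear in entry M[0][0]: det = old_det + (v - -4) * C_00
Cofactor C_00 = 1
Want det = 0: 8 + (v - -4) * 1 = 0
  (v - -4) = -8 / 1 = -8
  v = -4 + (-8) = -12

Answer: -12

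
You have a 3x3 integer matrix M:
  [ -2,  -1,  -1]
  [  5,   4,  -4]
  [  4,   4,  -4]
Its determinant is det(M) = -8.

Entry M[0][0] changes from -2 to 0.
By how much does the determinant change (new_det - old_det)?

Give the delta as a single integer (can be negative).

Answer: 0

Derivation:
Cofactor C_00 = 0
Entry delta = 0 - -2 = 2
Det delta = entry_delta * cofactor = 2 * 0 = 0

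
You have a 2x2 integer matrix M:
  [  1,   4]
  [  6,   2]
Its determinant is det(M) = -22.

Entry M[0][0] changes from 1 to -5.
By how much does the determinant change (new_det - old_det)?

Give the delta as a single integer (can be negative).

Cofactor C_00 = 2
Entry delta = -5 - 1 = -6
Det delta = entry_delta * cofactor = -6 * 2 = -12

Answer: -12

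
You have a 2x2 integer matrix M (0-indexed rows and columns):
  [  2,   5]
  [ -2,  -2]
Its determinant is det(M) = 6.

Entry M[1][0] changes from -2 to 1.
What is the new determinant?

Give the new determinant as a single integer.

det is linear in row 1: changing M[1][0] by delta changes det by delta * cofactor(1,0).
Cofactor C_10 = (-1)^(1+0) * minor(1,0) = -5
Entry delta = 1 - -2 = 3
Det delta = 3 * -5 = -15
New det = 6 + -15 = -9

Answer: -9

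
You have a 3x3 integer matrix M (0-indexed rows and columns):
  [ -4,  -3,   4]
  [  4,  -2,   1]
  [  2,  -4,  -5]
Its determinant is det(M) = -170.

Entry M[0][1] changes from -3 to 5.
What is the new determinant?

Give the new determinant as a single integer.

Answer: 6

Derivation:
det is linear in row 0: changing M[0][1] by delta changes det by delta * cofactor(0,1).
Cofactor C_01 = (-1)^(0+1) * minor(0,1) = 22
Entry delta = 5 - -3 = 8
Det delta = 8 * 22 = 176
New det = -170 + 176 = 6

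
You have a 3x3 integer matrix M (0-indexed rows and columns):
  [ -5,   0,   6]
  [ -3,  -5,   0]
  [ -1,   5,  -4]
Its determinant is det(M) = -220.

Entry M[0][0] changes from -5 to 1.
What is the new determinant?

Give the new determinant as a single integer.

Answer: -100

Derivation:
det is linear in row 0: changing M[0][0] by delta changes det by delta * cofactor(0,0).
Cofactor C_00 = (-1)^(0+0) * minor(0,0) = 20
Entry delta = 1 - -5 = 6
Det delta = 6 * 20 = 120
New det = -220 + 120 = -100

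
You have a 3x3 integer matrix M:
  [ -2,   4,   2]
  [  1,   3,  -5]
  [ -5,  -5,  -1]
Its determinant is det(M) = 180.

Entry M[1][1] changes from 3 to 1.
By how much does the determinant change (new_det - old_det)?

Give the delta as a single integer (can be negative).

Answer: -24

Derivation:
Cofactor C_11 = 12
Entry delta = 1 - 3 = -2
Det delta = entry_delta * cofactor = -2 * 12 = -24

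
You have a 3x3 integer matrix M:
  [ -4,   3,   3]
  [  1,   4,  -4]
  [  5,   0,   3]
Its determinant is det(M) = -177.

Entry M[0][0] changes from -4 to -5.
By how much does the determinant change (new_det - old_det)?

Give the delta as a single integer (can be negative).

Cofactor C_00 = 12
Entry delta = -5 - -4 = -1
Det delta = entry_delta * cofactor = -1 * 12 = -12

Answer: -12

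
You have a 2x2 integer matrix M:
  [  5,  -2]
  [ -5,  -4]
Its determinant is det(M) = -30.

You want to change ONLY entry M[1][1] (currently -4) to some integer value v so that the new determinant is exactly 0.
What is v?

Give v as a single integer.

det is linear in entry M[1][1]: det = old_det + (v - -4) * C_11
Cofactor C_11 = 5
Want det = 0: -30 + (v - -4) * 5 = 0
  (v - -4) = 30 / 5 = 6
  v = -4 + (6) = 2

Answer: 2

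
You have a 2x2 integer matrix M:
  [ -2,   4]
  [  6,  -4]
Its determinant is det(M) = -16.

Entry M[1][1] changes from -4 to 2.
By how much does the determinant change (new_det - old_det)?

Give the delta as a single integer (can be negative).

Cofactor C_11 = -2
Entry delta = 2 - -4 = 6
Det delta = entry_delta * cofactor = 6 * -2 = -12

Answer: -12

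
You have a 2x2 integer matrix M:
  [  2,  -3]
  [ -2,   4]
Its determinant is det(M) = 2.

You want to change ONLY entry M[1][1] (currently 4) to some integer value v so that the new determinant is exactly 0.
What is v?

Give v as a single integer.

det is linear in entry M[1][1]: det = old_det + (v - 4) * C_11
Cofactor C_11 = 2
Want det = 0: 2 + (v - 4) * 2 = 0
  (v - 4) = -2 / 2 = -1
  v = 4 + (-1) = 3

Answer: 3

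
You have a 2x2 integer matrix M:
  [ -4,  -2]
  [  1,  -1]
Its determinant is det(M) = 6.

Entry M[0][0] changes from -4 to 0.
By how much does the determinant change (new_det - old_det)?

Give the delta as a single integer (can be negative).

Answer: -4

Derivation:
Cofactor C_00 = -1
Entry delta = 0 - -4 = 4
Det delta = entry_delta * cofactor = 4 * -1 = -4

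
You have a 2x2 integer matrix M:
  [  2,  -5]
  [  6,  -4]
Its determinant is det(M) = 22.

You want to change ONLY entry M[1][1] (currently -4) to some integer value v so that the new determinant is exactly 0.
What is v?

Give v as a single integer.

Answer: -15

Derivation:
det is linear in entry M[1][1]: det = old_det + (v - -4) * C_11
Cofactor C_11 = 2
Want det = 0: 22 + (v - -4) * 2 = 0
  (v - -4) = -22 / 2 = -11
  v = -4 + (-11) = -15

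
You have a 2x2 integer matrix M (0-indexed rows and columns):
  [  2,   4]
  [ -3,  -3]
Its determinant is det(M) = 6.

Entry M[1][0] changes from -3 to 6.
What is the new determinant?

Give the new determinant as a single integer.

Answer: -30

Derivation:
det is linear in row 1: changing M[1][0] by delta changes det by delta * cofactor(1,0).
Cofactor C_10 = (-1)^(1+0) * minor(1,0) = -4
Entry delta = 6 - -3 = 9
Det delta = 9 * -4 = -36
New det = 6 + -36 = -30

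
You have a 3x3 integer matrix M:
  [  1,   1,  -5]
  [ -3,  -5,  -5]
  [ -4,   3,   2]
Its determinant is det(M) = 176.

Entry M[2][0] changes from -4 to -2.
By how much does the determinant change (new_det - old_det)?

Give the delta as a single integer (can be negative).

Answer: -60

Derivation:
Cofactor C_20 = -30
Entry delta = -2 - -4 = 2
Det delta = entry_delta * cofactor = 2 * -30 = -60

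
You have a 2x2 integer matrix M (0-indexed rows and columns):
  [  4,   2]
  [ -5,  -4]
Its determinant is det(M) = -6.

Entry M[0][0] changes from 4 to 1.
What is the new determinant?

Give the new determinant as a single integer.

Answer: 6

Derivation:
det is linear in row 0: changing M[0][0] by delta changes det by delta * cofactor(0,0).
Cofactor C_00 = (-1)^(0+0) * minor(0,0) = -4
Entry delta = 1 - 4 = -3
Det delta = -3 * -4 = 12
New det = -6 + 12 = 6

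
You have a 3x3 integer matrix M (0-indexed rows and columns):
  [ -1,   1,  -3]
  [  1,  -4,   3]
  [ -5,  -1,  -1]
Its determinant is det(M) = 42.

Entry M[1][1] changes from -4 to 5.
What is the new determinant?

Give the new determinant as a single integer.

Answer: -84

Derivation:
det is linear in row 1: changing M[1][1] by delta changes det by delta * cofactor(1,1).
Cofactor C_11 = (-1)^(1+1) * minor(1,1) = -14
Entry delta = 5 - -4 = 9
Det delta = 9 * -14 = -126
New det = 42 + -126 = -84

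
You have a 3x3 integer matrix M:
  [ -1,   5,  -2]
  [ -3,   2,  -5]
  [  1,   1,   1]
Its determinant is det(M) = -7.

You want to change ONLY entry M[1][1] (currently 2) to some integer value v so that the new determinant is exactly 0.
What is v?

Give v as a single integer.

det is linear in entry M[1][1]: det = old_det + (v - 2) * C_11
Cofactor C_11 = 1
Want det = 0: -7 + (v - 2) * 1 = 0
  (v - 2) = 7 / 1 = 7
  v = 2 + (7) = 9

Answer: 9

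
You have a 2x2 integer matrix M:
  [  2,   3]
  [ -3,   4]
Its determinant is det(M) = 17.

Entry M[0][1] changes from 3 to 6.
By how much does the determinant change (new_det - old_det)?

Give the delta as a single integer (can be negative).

Cofactor C_01 = 3
Entry delta = 6 - 3 = 3
Det delta = entry_delta * cofactor = 3 * 3 = 9

Answer: 9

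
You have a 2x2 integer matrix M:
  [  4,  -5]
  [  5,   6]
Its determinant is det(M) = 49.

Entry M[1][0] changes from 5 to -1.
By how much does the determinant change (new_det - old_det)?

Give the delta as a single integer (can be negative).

Cofactor C_10 = 5
Entry delta = -1 - 5 = -6
Det delta = entry_delta * cofactor = -6 * 5 = -30

Answer: -30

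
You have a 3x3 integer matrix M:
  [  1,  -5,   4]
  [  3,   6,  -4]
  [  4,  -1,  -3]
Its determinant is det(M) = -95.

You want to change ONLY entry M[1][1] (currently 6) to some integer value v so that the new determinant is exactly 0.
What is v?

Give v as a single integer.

Answer: 1

Derivation:
det is linear in entry M[1][1]: det = old_det + (v - 6) * C_11
Cofactor C_11 = -19
Want det = 0: -95 + (v - 6) * -19 = 0
  (v - 6) = 95 / -19 = -5
  v = 6 + (-5) = 1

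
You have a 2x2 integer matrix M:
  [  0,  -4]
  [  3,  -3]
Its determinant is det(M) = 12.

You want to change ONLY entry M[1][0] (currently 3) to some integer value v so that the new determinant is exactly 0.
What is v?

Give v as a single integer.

det is linear in entry M[1][0]: det = old_det + (v - 3) * C_10
Cofactor C_10 = 4
Want det = 0: 12 + (v - 3) * 4 = 0
  (v - 3) = -12 / 4 = -3
  v = 3 + (-3) = 0

Answer: 0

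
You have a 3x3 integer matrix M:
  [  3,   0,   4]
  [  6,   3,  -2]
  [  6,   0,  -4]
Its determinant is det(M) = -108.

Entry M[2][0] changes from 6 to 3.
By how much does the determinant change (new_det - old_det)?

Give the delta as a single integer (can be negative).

Answer: 36

Derivation:
Cofactor C_20 = -12
Entry delta = 3 - 6 = -3
Det delta = entry_delta * cofactor = -3 * -12 = 36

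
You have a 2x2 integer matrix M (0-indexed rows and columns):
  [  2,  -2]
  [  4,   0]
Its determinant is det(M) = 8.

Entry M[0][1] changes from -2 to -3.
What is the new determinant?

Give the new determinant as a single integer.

Answer: 12

Derivation:
det is linear in row 0: changing M[0][1] by delta changes det by delta * cofactor(0,1).
Cofactor C_01 = (-1)^(0+1) * minor(0,1) = -4
Entry delta = -3 - -2 = -1
Det delta = -1 * -4 = 4
New det = 8 + 4 = 12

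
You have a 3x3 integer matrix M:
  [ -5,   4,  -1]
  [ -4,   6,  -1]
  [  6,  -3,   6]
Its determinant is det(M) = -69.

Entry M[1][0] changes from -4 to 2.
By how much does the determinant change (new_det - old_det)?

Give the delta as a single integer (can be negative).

Answer: -126

Derivation:
Cofactor C_10 = -21
Entry delta = 2 - -4 = 6
Det delta = entry_delta * cofactor = 6 * -21 = -126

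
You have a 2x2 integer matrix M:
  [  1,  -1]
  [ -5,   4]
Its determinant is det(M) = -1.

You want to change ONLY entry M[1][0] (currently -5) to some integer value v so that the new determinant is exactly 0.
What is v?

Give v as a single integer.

Answer: -4

Derivation:
det is linear in entry M[1][0]: det = old_det + (v - -5) * C_10
Cofactor C_10 = 1
Want det = 0: -1 + (v - -5) * 1 = 0
  (v - -5) = 1 / 1 = 1
  v = -5 + (1) = -4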